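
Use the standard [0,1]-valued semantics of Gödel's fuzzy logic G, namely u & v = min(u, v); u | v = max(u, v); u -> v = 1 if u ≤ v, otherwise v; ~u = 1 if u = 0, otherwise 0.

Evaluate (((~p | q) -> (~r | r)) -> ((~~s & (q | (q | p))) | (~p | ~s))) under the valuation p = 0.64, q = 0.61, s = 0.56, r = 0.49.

~p: Gödel ¬ of 0.64 = 0 (operand ≠ 0)
(~p | q) = max(0, 0.61) = 0.61
~r: Gödel ¬ of 0.49 = 0 (operand ≠ 0)
(~r | r) = max(0, 0.49) = 0.49
((~p | q) -> (~r | r)): 0.61 > 0.49, so result = 0.49
~s: Gödel ¬ of 0.56 = 0 (operand ≠ 0)
~~s: Gödel ¬ of 0 = 1 (operand is 0)
(q | p) = max(0.61, 0.64) = 0.64
(q | (q | p)) = max(0.61, 0.64) = 0.64
(~~s & (q | (q | p))) = min(1, 0.64) = 0.64
~p: Gödel ¬ of 0.64 = 0 (operand ≠ 0)
~s: Gödel ¬ of 0.56 = 0 (operand ≠ 0)
(~p | ~s) = max(0, 0) = 0
((~~s & (q | (q | p))) | (~p | ~s)) = max(0.64, 0) = 0.64
(((~p | q) -> (~r | r)) -> ((~~s & (q | (q | p))) | (~p | ~s))): 0.49 ≤ 0.64, so result = 1

1.00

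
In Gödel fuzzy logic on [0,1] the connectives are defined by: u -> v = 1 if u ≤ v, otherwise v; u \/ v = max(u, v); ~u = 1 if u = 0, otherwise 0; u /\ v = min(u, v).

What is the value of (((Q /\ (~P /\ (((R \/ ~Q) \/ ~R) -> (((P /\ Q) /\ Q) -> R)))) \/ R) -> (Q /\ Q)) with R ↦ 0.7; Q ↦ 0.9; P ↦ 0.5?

1.00

~P: Gödel ¬ of 0.5 = 0 (operand ≠ 0)
~Q: Gödel ¬ of 0.9 = 0 (operand ≠ 0)
(R \/ ~Q) = max(0.7, 0) = 0.7
~R: Gödel ¬ of 0.7 = 0 (operand ≠ 0)
((R \/ ~Q) \/ ~R) = max(0.7, 0) = 0.7
(P /\ Q) = min(0.5, 0.9) = 0.5
((P /\ Q) /\ Q) = min(0.5, 0.9) = 0.5
(((P /\ Q) /\ Q) -> R): 0.5 ≤ 0.7, so result = 1
(((R \/ ~Q) \/ ~R) -> (((P /\ Q) /\ Q) -> R)): 0.7 ≤ 1, so result = 1
(~P /\ (((R \/ ~Q) \/ ~R) -> (((P /\ Q) /\ Q) -> R))) = min(0, 1) = 0
(Q /\ (~P /\ (((R \/ ~Q) \/ ~R) -> (((P /\ Q) /\ Q) -> R)))) = min(0.9, 0) = 0
((Q /\ (~P /\ (((R \/ ~Q) \/ ~R) -> (((P /\ Q) /\ Q) -> R)))) \/ R) = max(0, 0.7) = 0.7
(Q /\ Q) = min(0.9, 0.9) = 0.9
(((Q /\ (~P /\ (((R \/ ~Q) \/ ~R) -> (((P /\ Q) /\ Q) -> R)))) \/ R) -> (Q /\ Q)): 0.7 ≤ 0.9, so result = 1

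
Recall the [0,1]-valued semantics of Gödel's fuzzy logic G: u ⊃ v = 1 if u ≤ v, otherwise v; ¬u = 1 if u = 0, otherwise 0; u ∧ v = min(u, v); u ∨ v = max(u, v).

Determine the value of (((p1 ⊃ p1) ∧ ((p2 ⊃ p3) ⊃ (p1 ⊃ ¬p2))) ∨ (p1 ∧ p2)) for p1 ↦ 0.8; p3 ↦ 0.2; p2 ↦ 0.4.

(p1 ⊃ p1): 0.8 ≤ 0.8, so result = 1
(p2 ⊃ p3): 0.4 > 0.2, so result = 0.2
¬p2: Gödel ¬ of 0.4 = 0 (operand ≠ 0)
(p1 ⊃ ¬p2): 0.8 > 0, so result = 0
((p2 ⊃ p3) ⊃ (p1 ⊃ ¬p2)): 0.2 > 0, so result = 0
((p1 ⊃ p1) ∧ ((p2 ⊃ p3) ⊃ (p1 ⊃ ¬p2))) = min(1, 0) = 0
(p1 ∧ p2) = min(0.8, 0.4) = 0.4
(((p1 ⊃ p1) ∧ ((p2 ⊃ p3) ⊃ (p1 ⊃ ¬p2))) ∨ (p1 ∧ p2)) = max(0, 0.4) = 0.4

0.40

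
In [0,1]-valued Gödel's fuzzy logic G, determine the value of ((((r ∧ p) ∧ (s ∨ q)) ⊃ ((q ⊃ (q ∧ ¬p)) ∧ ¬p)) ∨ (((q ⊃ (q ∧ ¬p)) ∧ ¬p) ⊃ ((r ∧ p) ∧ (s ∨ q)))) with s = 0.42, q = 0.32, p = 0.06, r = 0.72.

(r ∧ p) = min(0.72, 0.06) = 0.06
(s ∨ q) = max(0.42, 0.32) = 0.42
((r ∧ p) ∧ (s ∨ q)) = min(0.06, 0.42) = 0.06
¬p: Gödel ¬ of 0.06 = 0 (operand ≠ 0)
(q ∧ ¬p) = min(0.32, 0) = 0
(q ⊃ (q ∧ ¬p)): 0.32 > 0, so result = 0
¬p: Gödel ¬ of 0.06 = 0 (operand ≠ 0)
((q ⊃ (q ∧ ¬p)) ∧ ¬p) = min(0, 0) = 0
(((r ∧ p) ∧ (s ∨ q)) ⊃ ((q ⊃ (q ∧ ¬p)) ∧ ¬p)): 0.06 > 0, so result = 0
¬p: Gödel ¬ of 0.06 = 0 (operand ≠ 0)
(q ∧ ¬p) = min(0.32, 0) = 0
(q ⊃ (q ∧ ¬p)): 0.32 > 0, so result = 0
¬p: Gödel ¬ of 0.06 = 0 (operand ≠ 0)
((q ⊃ (q ∧ ¬p)) ∧ ¬p) = min(0, 0) = 0
(r ∧ p) = min(0.72, 0.06) = 0.06
(s ∨ q) = max(0.42, 0.32) = 0.42
((r ∧ p) ∧ (s ∨ q)) = min(0.06, 0.42) = 0.06
(((q ⊃ (q ∧ ¬p)) ∧ ¬p) ⊃ ((r ∧ p) ∧ (s ∨ q))): 0 ≤ 0.06, so result = 1
((((r ∧ p) ∧ (s ∨ q)) ⊃ ((q ⊃ (q ∧ ¬p)) ∧ ¬p)) ∨ (((q ⊃ (q ∧ ¬p)) ∧ ¬p) ⊃ ((r ∧ p) ∧ (s ∨ q)))) = max(0, 1) = 1

1.00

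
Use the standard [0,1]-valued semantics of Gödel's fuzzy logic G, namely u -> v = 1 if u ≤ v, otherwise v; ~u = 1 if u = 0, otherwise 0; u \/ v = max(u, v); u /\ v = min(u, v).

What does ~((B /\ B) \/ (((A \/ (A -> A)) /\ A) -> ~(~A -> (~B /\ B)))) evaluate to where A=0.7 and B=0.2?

0.00

(B /\ B) = min(0.2, 0.2) = 0.2
(A -> A): 0.7 ≤ 0.7, so result = 1
(A \/ (A -> A)) = max(0.7, 1) = 1
((A \/ (A -> A)) /\ A) = min(1, 0.7) = 0.7
~A: Gödel ¬ of 0.7 = 0 (operand ≠ 0)
~B: Gödel ¬ of 0.2 = 0 (operand ≠ 0)
(~B /\ B) = min(0, 0.2) = 0
(~A -> (~B /\ B)): 0 ≤ 0, so result = 1
~(~A -> (~B /\ B)): Gödel ¬ of 1 = 0 (operand ≠ 0)
(((A \/ (A -> A)) /\ A) -> ~(~A -> (~B /\ B))): 0.7 > 0, so result = 0
((B /\ B) \/ (((A \/ (A -> A)) /\ A) -> ~(~A -> (~B /\ B)))) = max(0.2, 0) = 0.2
~((B /\ B) \/ (((A \/ (A -> A)) /\ A) -> ~(~A -> (~B /\ B)))): Gödel ¬ of 0.2 = 0 (operand ≠ 0)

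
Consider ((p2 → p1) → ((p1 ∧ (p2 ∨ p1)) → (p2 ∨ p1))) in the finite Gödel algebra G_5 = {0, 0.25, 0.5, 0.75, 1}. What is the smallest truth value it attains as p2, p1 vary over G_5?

1.00

Every assignment gives 1. For instance at p2 = 0, p1 = 0:
  (p2 → p1): 0 ≤ 0, so result = 1
  (p2 ∨ p1) = max(0, 0) = 0
  (p1 ∧ (p2 ∨ p1)) = min(0, 0) = 0
  (p2 ∨ p1) = max(0, 0) = 0
  ((p1 ∧ (p2 ∨ p1)) → (p2 ∨ p1)): 0 ≤ 0, so result = 1
  ((p2 → p1) → ((p1 ∧ (p2 ∨ p1)) → (p2 ∨ p1))): 1 ≤ 1, so result = 1
All 25 assignments give value 1 — the formula is a G_5-tautology.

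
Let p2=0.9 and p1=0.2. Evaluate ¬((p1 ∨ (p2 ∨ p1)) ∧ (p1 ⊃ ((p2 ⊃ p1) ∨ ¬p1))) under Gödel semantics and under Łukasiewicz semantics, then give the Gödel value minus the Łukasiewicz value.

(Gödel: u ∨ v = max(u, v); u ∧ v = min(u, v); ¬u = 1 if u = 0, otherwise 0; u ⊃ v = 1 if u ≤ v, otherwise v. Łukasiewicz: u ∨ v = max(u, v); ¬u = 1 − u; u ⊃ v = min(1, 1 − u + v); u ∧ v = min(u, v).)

-0.10

Gödel evaluation:
  (p2 ∨ p1) = max(0.9, 0.2) = 0.9
  (p1 ∨ (p2 ∨ p1)) = max(0.2, 0.9) = 0.9
  (p2 ⊃ p1): 0.9 > 0.2, so result = 0.2
  ¬p1: Gödel ¬ of 0.2 = 0 (operand ≠ 0)
  ((p2 ⊃ p1) ∨ ¬p1) = max(0.2, 0) = 0.2
  (p1 ⊃ ((p2 ⊃ p1) ∨ ¬p1)): 0.2 ≤ 0.2, so result = 1
  ((p1 ∨ (p2 ∨ p1)) ∧ (p1 ⊃ ((p2 ⊃ p1) ∨ ¬p1))) = min(0.9, 1) = 0.9
  ¬((p1 ∨ (p2 ∨ p1)) ∧ (p1 ⊃ ((p2 ⊃ p1) ∨ ¬p1))): Gödel ¬ of 0.9 = 0 (operand ≠ 0)
  Gödel value = 0
Łukasiewicz evaluation:
  (p2 ∨ p1) = max(0.9, 0.2) = 0.9
  (p1 ∨ (p2 ∨ p1)) = max(0.2, 0.9) = 0.9
  (p2 ⊃ p1): min(1, 1 − 0.9 + 0.2) = 0.3
  ¬p1: Łukasiewicz ¬ gives 1 − 0.2 = 0.8
  ((p2 ⊃ p1) ∨ ¬p1) = max(0.3, 0.8) = 0.8
  (p1 ⊃ ((p2 ⊃ p1) ∨ ¬p1)): min(1, 1 − 0.2 + 0.8) = 1
  ((p1 ∨ (p2 ∨ p1)) ∧ (p1 ⊃ ((p2 ⊃ p1) ∨ ¬p1))) = min(0.9, 1) = 0.9
  ¬((p1 ∨ (p2 ∨ p1)) ∧ (p1 ⊃ ((p2 ⊃ p1) ∨ ¬p1))): Łukasiewicz ¬ gives 1 − 0.9 = 0.1
  Łukasiewicz value = 0.1
Difference: 0 − 0.1 = -0.10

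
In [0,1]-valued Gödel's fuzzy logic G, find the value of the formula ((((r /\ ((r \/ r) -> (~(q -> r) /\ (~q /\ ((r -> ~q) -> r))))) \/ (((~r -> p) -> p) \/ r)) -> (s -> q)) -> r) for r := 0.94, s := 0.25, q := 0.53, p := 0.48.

(r \/ r) = max(0.94, 0.94) = 0.94
(q -> r): 0.53 ≤ 0.94, so result = 1
~(q -> r): Gödel ¬ of 1 = 0 (operand ≠ 0)
~q: Gödel ¬ of 0.53 = 0 (operand ≠ 0)
~q: Gödel ¬ of 0.53 = 0 (operand ≠ 0)
(r -> ~q): 0.94 > 0, so result = 0
((r -> ~q) -> r): 0 ≤ 0.94, so result = 1
(~q /\ ((r -> ~q) -> r)) = min(0, 1) = 0
(~(q -> r) /\ (~q /\ ((r -> ~q) -> r))) = min(0, 0) = 0
((r \/ r) -> (~(q -> r) /\ (~q /\ ((r -> ~q) -> r)))): 0.94 > 0, so result = 0
(r /\ ((r \/ r) -> (~(q -> r) /\ (~q /\ ((r -> ~q) -> r))))) = min(0.94, 0) = 0
~r: Gödel ¬ of 0.94 = 0 (operand ≠ 0)
(~r -> p): 0 ≤ 0.48, so result = 1
((~r -> p) -> p): 1 > 0.48, so result = 0.48
(((~r -> p) -> p) \/ r) = max(0.48, 0.94) = 0.94
((r /\ ((r \/ r) -> (~(q -> r) /\ (~q /\ ((r -> ~q) -> r))))) \/ (((~r -> p) -> p) \/ r)) = max(0, 0.94) = 0.94
(s -> q): 0.25 ≤ 0.53, so result = 1
(((r /\ ((r \/ r) -> (~(q -> r) /\ (~q /\ ((r -> ~q) -> r))))) \/ (((~r -> p) -> p) \/ r)) -> (s -> q)): 0.94 ≤ 1, so result = 1
((((r /\ ((r \/ r) -> (~(q -> r) /\ (~q /\ ((r -> ~q) -> r))))) \/ (((~r -> p) -> p) \/ r)) -> (s -> q)) -> r): 1 > 0.94, so result = 0.94

0.94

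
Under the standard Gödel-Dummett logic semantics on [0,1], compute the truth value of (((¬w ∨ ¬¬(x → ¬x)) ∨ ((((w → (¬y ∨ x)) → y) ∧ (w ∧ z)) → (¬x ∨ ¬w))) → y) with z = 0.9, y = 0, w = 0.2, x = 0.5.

¬w: Gödel ¬ of 0.2 = 0 (operand ≠ 0)
¬x: Gödel ¬ of 0.5 = 0 (operand ≠ 0)
(x → ¬x): 0.5 > 0, so result = 0
¬(x → ¬x): Gödel ¬ of 0 = 1 (operand is 0)
¬¬(x → ¬x): Gödel ¬ of 1 = 0 (operand ≠ 0)
(¬w ∨ ¬¬(x → ¬x)) = max(0, 0) = 0
¬y: Gödel ¬ of 0 = 1 (operand is 0)
(¬y ∨ x) = max(1, 0.5) = 1
(w → (¬y ∨ x)): 0.2 ≤ 1, so result = 1
((w → (¬y ∨ x)) → y): 1 > 0, so result = 0
(w ∧ z) = min(0.2, 0.9) = 0.2
(((w → (¬y ∨ x)) → y) ∧ (w ∧ z)) = min(0, 0.2) = 0
¬x: Gödel ¬ of 0.5 = 0 (operand ≠ 0)
¬w: Gödel ¬ of 0.2 = 0 (operand ≠ 0)
(¬x ∨ ¬w) = max(0, 0) = 0
((((w → (¬y ∨ x)) → y) ∧ (w ∧ z)) → (¬x ∨ ¬w)): 0 ≤ 0, so result = 1
((¬w ∨ ¬¬(x → ¬x)) ∨ ((((w → (¬y ∨ x)) → y) ∧ (w ∧ z)) → (¬x ∨ ¬w))) = max(0, 1) = 1
(((¬w ∨ ¬¬(x → ¬x)) ∨ ((((w → (¬y ∨ x)) → y) ∧ (w ∧ z)) → (¬x ∨ ¬w))) → y): 1 > 0, so result = 0

0.00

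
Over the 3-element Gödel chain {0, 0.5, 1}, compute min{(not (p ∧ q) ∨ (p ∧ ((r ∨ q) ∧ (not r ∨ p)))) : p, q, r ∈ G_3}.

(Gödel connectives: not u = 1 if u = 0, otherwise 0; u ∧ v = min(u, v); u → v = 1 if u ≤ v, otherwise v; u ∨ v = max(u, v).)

0.50

The minimum is attained at p = 0.5, q = 0.5, r = 0:
  (p ∧ q) = min(0.5, 0.5) = 0.5
  not (p ∧ q): Gödel ¬ of 0.5 = 0 (operand ≠ 0)
  (r ∨ q) = max(0, 0.5) = 0.5
  not r: Gödel ¬ of 0 = 1 (operand is 0)
  (not r ∨ p) = max(1, 0.5) = 1
  ((r ∨ q) ∧ (not r ∨ p)) = min(0.5, 1) = 0.5
  (p ∧ ((r ∨ q) ∧ (not r ∨ p))) = min(0.5, 0.5) = 0.5
  (not (p ∧ q) ∨ (p ∧ ((r ∨ q) ∧ (not r ∨ p)))) = max(0, 0.5) = 0.5
Checking all 27 assignments confirms none give a value below 0.50.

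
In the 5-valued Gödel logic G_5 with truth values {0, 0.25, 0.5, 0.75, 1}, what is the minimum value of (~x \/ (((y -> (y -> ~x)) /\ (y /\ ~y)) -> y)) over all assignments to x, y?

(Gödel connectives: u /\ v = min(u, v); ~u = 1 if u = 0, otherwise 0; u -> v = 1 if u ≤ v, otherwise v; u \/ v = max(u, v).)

1.00

Every assignment gives 1. For instance at x = 0, y = 0:
  ~x: Gödel ¬ of 0 = 1 (operand is 0)
  ~x: Gödel ¬ of 0 = 1 (operand is 0)
  (y -> ~x): 0 ≤ 1, so result = 1
  (y -> (y -> ~x)): 0 ≤ 1, so result = 1
  ~y: Gödel ¬ of 0 = 1 (operand is 0)
  (y /\ ~y) = min(0, 1) = 0
  ((y -> (y -> ~x)) /\ (y /\ ~y)) = min(1, 0) = 0
  (((y -> (y -> ~x)) /\ (y /\ ~y)) -> y): 0 ≤ 0, so result = 1
  (~x \/ (((y -> (y -> ~x)) /\ (y /\ ~y)) -> y)) = max(1, 1) = 1
All 25 assignments give value 1 — the formula is a G_5-tautology.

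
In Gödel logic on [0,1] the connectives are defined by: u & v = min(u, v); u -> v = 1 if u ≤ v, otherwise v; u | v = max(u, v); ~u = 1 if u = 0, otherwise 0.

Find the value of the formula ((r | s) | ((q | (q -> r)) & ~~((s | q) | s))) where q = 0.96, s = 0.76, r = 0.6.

0.96

(r | s) = max(0.6, 0.76) = 0.76
(q -> r): 0.96 > 0.6, so result = 0.6
(q | (q -> r)) = max(0.96, 0.6) = 0.96
(s | q) = max(0.76, 0.96) = 0.96
((s | q) | s) = max(0.96, 0.76) = 0.96
~((s | q) | s): Gödel ¬ of 0.96 = 0 (operand ≠ 0)
~~((s | q) | s): Gödel ¬ of 0 = 1 (operand is 0)
((q | (q -> r)) & ~~((s | q) | s)) = min(0.96, 1) = 0.96
((r | s) | ((q | (q -> r)) & ~~((s | q) | s))) = max(0.76, 0.96) = 0.96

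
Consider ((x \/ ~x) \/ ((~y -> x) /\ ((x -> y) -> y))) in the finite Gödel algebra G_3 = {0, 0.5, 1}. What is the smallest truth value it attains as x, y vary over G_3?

0.50

The minimum is attained at x = 0.5, y = 0:
  ~x: Gödel ¬ of 0.5 = 0 (operand ≠ 0)
  (x \/ ~x) = max(0.5, 0) = 0.5
  ~y: Gödel ¬ of 0 = 1 (operand is 0)
  (~y -> x): 1 > 0.5, so result = 0.5
  (x -> y): 0.5 > 0, so result = 0
  ((x -> y) -> y): 0 ≤ 0, so result = 1
  ((~y -> x) /\ ((x -> y) -> y)) = min(0.5, 1) = 0.5
  ((x \/ ~x) \/ ((~y -> x) /\ ((x -> y) -> y))) = max(0.5, 0.5) = 0.5
Checking all 9 assignments confirms none give a value below 0.50.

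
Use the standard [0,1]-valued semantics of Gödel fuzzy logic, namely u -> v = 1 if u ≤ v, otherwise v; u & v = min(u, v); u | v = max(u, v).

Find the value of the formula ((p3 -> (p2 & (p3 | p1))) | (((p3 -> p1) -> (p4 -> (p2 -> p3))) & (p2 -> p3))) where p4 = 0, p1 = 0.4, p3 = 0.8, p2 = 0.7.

(p3 | p1) = max(0.8, 0.4) = 0.8
(p2 & (p3 | p1)) = min(0.7, 0.8) = 0.7
(p3 -> (p2 & (p3 | p1))): 0.8 > 0.7, so result = 0.7
(p3 -> p1): 0.8 > 0.4, so result = 0.4
(p2 -> p3): 0.7 ≤ 0.8, so result = 1
(p4 -> (p2 -> p3)): 0 ≤ 1, so result = 1
((p3 -> p1) -> (p4 -> (p2 -> p3))): 0.4 ≤ 1, so result = 1
(p2 -> p3): 0.7 ≤ 0.8, so result = 1
(((p3 -> p1) -> (p4 -> (p2 -> p3))) & (p2 -> p3)) = min(1, 1) = 1
((p3 -> (p2 & (p3 | p1))) | (((p3 -> p1) -> (p4 -> (p2 -> p3))) & (p2 -> p3))) = max(0.7, 1) = 1

1.00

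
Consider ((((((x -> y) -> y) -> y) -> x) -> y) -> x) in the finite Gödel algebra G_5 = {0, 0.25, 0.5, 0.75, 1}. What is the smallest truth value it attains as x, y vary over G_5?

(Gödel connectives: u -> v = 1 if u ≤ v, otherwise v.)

0.00

The minimum is attained at x = 0, y = 0:
  (x -> y): 0 ≤ 0, so result = 1
  ((x -> y) -> y): 1 > 0, so result = 0
  (((x -> y) -> y) -> y): 0 ≤ 0, so result = 1
  ((((x -> y) -> y) -> y) -> x): 1 > 0, so result = 0
  (((((x -> y) -> y) -> y) -> x) -> y): 0 ≤ 0, so result = 1
  ((((((x -> y) -> y) -> y) -> x) -> y) -> x): 1 > 0, so result = 0
Checking all 25 assignments confirms none give a value below 0.00.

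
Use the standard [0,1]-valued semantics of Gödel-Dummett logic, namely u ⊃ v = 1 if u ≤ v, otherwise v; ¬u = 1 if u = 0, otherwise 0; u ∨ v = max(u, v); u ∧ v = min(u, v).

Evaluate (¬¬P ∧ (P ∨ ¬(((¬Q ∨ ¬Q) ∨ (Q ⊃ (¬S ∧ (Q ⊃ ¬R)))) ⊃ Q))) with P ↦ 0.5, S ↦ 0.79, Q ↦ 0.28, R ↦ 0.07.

¬P: Gödel ¬ of 0.5 = 0 (operand ≠ 0)
¬¬P: Gödel ¬ of 0 = 1 (operand is 0)
¬Q: Gödel ¬ of 0.28 = 0 (operand ≠ 0)
¬Q: Gödel ¬ of 0.28 = 0 (operand ≠ 0)
(¬Q ∨ ¬Q) = max(0, 0) = 0
¬S: Gödel ¬ of 0.79 = 0 (operand ≠ 0)
¬R: Gödel ¬ of 0.07 = 0 (operand ≠ 0)
(Q ⊃ ¬R): 0.28 > 0, so result = 0
(¬S ∧ (Q ⊃ ¬R)) = min(0, 0) = 0
(Q ⊃ (¬S ∧ (Q ⊃ ¬R))): 0.28 > 0, so result = 0
((¬Q ∨ ¬Q) ∨ (Q ⊃ (¬S ∧ (Q ⊃ ¬R)))) = max(0, 0) = 0
(((¬Q ∨ ¬Q) ∨ (Q ⊃ (¬S ∧ (Q ⊃ ¬R)))) ⊃ Q): 0 ≤ 0.28, so result = 1
¬(((¬Q ∨ ¬Q) ∨ (Q ⊃ (¬S ∧ (Q ⊃ ¬R)))) ⊃ Q): Gödel ¬ of 1 = 0 (operand ≠ 0)
(P ∨ ¬(((¬Q ∨ ¬Q) ∨ (Q ⊃ (¬S ∧ (Q ⊃ ¬R)))) ⊃ Q)) = max(0.5, 0) = 0.5
(¬¬P ∧ (P ∨ ¬(((¬Q ∨ ¬Q) ∨ (Q ⊃ (¬S ∧ (Q ⊃ ¬R)))) ⊃ Q))) = min(1, 0.5) = 0.5

0.50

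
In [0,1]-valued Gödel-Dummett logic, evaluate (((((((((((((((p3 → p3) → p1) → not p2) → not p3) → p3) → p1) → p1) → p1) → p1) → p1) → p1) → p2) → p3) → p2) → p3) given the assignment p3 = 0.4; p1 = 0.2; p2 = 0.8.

0.40

(p3 → p3): 0.4 ≤ 0.4, so result = 1
((p3 → p3) → p1): 1 > 0.2, so result = 0.2
not p2: Gödel ¬ of 0.8 = 0 (operand ≠ 0)
(((p3 → p3) → p1) → not p2): 0.2 > 0, so result = 0
not p3: Gödel ¬ of 0.4 = 0 (operand ≠ 0)
((((p3 → p3) → p1) → not p2) → not p3): 0 ≤ 0, so result = 1
(((((p3 → p3) → p1) → not p2) → not p3) → p3): 1 > 0.4, so result = 0.4
((((((p3 → p3) → p1) → not p2) → not p3) → p3) → p1): 0.4 > 0.2, so result = 0.2
(((((((p3 → p3) → p1) → not p2) → not p3) → p3) → p1) → p1): 0.2 ≤ 0.2, so result = 1
((((((((p3 → p3) → p1) → not p2) → not p3) → p3) → p1) → p1) → p1): 1 > 0.2, so result = 0.2
(((((((((p3 → p3) → p1) → not p2) → not p3) → p3) → p1) → p1) → p1) → p1): 0.2 ≤ 0.2, so result = 1
((((((((((p3 → p3) → p1) → not p2) → not p3) → p3) → p1) → p1) → p1) → p1) → p1): 1 > 0.2, so result = 0.2
(((((((((((p3 → p3) → p1) → not p2) → not p3) → p3) → p1) → p1) → p1) → p1) → p1) → p1): 0.2 ≤ 0.2, so result = 1
((((((((((((p3 → p3) → p1) → not p2) → not p3) → p3) → p1) → p1) → p1) → p1) → p1) → p1) → p2): 1 > 0.8, so result = 0.8
(((((((((((((p3 → p3) → p1) → not p2) → not p3) → p3) → p1) → p1) → p1) → p1) → p1) → p1) → p2) → p3): 0.8 > 0.4, so result = 0.4
((((((((((((((p3 → p3) → p1) → not p2) → not p3) → p3) → p1) → p1) → p1) → p1) → p1) → p1) → p2) → p3) → p2): 0.4 ≤ 0.8, so result = 1
(((((((((((((((p3 → p3) → p1) → not p2) → not p3) → p3) → p1) → p1) → p1) → p1) → p1) → p1) → p2) → p3) → p2) → p3): 1 > 0.4, so result = 0.4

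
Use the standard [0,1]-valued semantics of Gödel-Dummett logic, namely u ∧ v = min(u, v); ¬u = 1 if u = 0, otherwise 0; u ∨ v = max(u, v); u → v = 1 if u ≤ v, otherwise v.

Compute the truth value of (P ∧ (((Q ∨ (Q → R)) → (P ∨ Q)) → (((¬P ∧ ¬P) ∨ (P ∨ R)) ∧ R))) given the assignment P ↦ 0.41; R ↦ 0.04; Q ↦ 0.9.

0.04

(Q → R): 0.9 > 0.04, so result = 0.04
(Q ∨ (Q → R)) = max(0.9, 0.04) = 0.9
(P ∨ Q) = max(0.41, 0.9) = 0.9
((Q ∨ (Q → R)) → (P ∨ Q)): 0.9 ≤ 0.9, so result = 1
¬P: Gödel ¬ of 0.41 = 0 (operand ≠ 0)
¬P: Gödel ¬ of 0.41 = 0 (operand ≠ 0)
(¬P ∧ ¬P) = min(0, 0) = 0
(P ∨ R) = max(0.41, 0.04) = 0.41
((¬P ∧ ¬P) ∨ (P ∨ R)) = max(0, 0.41) = 0.41
(((¬P ∧ ¬P) ∨ (P ∨ R)) ∧ R) = min(0.41, 0.04) = 0.04
(((Q ∨ (Q → R)) → (P ∨ Q)) → (((¬P ∧ ¬P) ∨ (P ∨ R)) ∧ R)): 1 > 0.04, so result = 0.04
(P ∧ (((Q ∨ (Q → R)) → (P ∨ Q)) → (((¬P ∧ ¬P) ∨ (P ∨ R)) ∧ R))) = min(0.41, 0.04) = 0.04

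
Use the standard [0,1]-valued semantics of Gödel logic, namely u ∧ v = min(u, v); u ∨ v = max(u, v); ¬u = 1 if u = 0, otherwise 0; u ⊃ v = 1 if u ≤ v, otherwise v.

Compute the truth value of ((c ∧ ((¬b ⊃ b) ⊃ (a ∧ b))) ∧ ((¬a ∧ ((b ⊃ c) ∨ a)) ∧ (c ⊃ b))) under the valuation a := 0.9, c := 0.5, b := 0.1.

0.00

¬b: Gödel ¬ of 0.1 = 0 (operand ≠ 0)
(¬b ⊃ b): 0 ≤ 0.1, so result = 1
(a ∧ b) = min(0.9, 0.1) = 0.1
((¬b ⊃ b) ⊃ (a ∧ b)): 1 > 0.1, so result = 0.1
(c ∧ ((¬b ⊃ b) ⊃ (a ∧ b))) = min(0.5, 0.1) = 0.1
¬a: Gödel ¬ of 0.9 = 0 (operand ≠ 0)
(b ⊃ c): 0.1 ≤ 0.5, so result = 1
((b ⊃ c) ∨ a) = max(1, 0.9) = 1
(¬a ∧ ((b ⊃ c) ∨ a)) = min(0, 1) = 0
(c ⊃ b): 0.5 > 0.1, so result = 0.1
((¬a ∧ ((b ⊃ c) ∨ a)) ∧ (c ⊃ b)) = min(0, 0.1) = 0
((c ∧ ((¬b ⊃ b) ⊃ (a ∧ b))) ∧ ((¬a ∧ ((b ⊃ c) ∨ a)) ∧ (c ⊃ b))) = min(0.1, 0) = 0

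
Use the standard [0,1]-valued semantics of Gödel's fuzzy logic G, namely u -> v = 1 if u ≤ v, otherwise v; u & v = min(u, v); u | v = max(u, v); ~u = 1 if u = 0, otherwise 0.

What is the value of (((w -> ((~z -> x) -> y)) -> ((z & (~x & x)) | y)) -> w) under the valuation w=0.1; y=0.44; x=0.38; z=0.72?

~z: Gödel ¬ of 0.72 = 0 (operand ≠ 0)
(~z -> x): 0 ≤ 0.38, so result = 1
((~z -> x) -> y): 1 > 0.44, so result = 0.44
(w -> ((~z -> x) -> y)): 0.1 ≤ 0.44, so result = 1
~x: Gödel ¬ of 0.38 = 0 (operand ≠ 0)
(~x & x) = min(0, 0.38) = 0
(z & (~x & x)) = min(0.72, 0) = 0
((z & (~x & x)) | y) = max(0, 0.44) = 0.44
((w -> ((~z -> x) -> y)) -> ((z & (~x & x)) | y)): 1 > 0.44, so result = 0.44
(((w -> ((~z -> x) -> y)) -> ((z & (~x & x)) | y)) -> w): 0.44 > 0.1, so result = 0.1

0.10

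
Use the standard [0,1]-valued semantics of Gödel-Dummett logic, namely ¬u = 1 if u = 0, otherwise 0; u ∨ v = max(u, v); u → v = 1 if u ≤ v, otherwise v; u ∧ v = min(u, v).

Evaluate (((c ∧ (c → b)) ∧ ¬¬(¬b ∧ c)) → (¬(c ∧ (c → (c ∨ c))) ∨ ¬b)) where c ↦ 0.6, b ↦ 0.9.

(c → b): 0.6 ≤ 0.9, so result = 1
(c ∧ (c → b)) = min(0.6, 1) = 0.6
¬b: Gödel ¬ of 0.9 = 0 (operand ≠ 0)
(¬b ∧ c) = min(0, 0.6) = 0
¬(¬b ∧ c): Gödel ¬ of 0 = 1 (operand is 0)
¬¬(¬b ∧ c): Gödel ¬ of 1 = 0 (operand ≠ 0)
((c ∧ (c → b)) ∧ ¬¬(¬b ∧ c)) = min(0.6, 0) = 0
(c ∨ c) = max(0.6, 0.6) = 0.6
(c → (c ∨ c)): 0.6 ≤ 0.6, so result = 1
(c ∧ (c → (c ∨ c))) = min(0.6, 1) = 0.6
¬(c ∧ (c → (c ∨ c))): Gödel ¬ of 0.6 = 0 (operand ≠ 0)
¬b: Gödel ¬ of 0.9 = 0 (operand ≠ 0)
(¬(c ∧ (c → (c ∨ c))) ∨ ¬b) = max(0, 0) = 0
(((c ∧ (c → b)) ∧ ¬¬(¬b ∧ c)) → (¬(c ∧ (c → (c ∨ c))) ∨ ¬b)): 0 ≤ 0, so result = 1

1.00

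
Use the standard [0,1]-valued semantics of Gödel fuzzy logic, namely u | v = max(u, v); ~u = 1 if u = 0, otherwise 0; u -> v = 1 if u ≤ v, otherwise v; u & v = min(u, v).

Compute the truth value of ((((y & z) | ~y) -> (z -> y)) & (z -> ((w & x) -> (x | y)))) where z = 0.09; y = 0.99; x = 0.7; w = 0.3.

1.00

(y & z) = min(0.99, 0.09) = 0.09
~y: Gödel ¬ of 0.99 = 0 (operand ≠ 0)
((y & z) | ~y) = max(0.09, 0) = 0.09
(z -> y): 0.09 ≤ 0.99, so result = 1
(((y & z) | ~y) -> (z -> y)): 0.09 ≤ 1, so result = 1
(w & x) = min(0.3, 0.7) = 0.3
(x | y) = max(0.7, 0.99) = 0.99
((w & x) -> (x | y)): 0.3 ≤ 0.99, so result = 1
(z -> ((w & x) -> (x | y))): 0.09 ≤ 1, so result = 1
((((y & z) | ~y) -> (z -> y)) & (z -> ((w & x) -> (x | y)))) = min(1, 1) = 1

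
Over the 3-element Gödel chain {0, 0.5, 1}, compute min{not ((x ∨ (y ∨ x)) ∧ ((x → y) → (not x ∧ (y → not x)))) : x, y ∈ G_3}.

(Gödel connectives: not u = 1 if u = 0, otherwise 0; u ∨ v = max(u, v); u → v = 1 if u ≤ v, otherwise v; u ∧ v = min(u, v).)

The minimum is attained at x = 0, y = 0.5:
  (y ∨ x) = max(0.5, 0) = 0.5
  (x ∨ (y ∨ x)) = max(0, 0.5) = 0.5
  (x → y): 0 ≤ 0.5, so result = 1
  not x: Gödel ¬ of 0 = 1 (operand is 0)
  not x: Gödel ¬ of 0 = 1 (operand is 0)
  (y → not x): 0.5 ≤ 1, so result = 1
  (not x ∧ (y → not x)) = min(1, 1) = 1
  ((x → y) → (not x ∧ (y → not x))): 1 ≤ 1, so result = 1
  ((x ∨ (y ∨ x)) ∧ ((x → y) → (not x ∧ (y → not x)))) = min(0.5, 1) = 0.5
  not ((x ∨ (y ∨ x)) ∧ ((x → y) → (not x ∧ (y → not x)))): Gödel ¬ of 0.5 = 0 (operand ≠ 0)
Checking all 9 assignments confirms none give a value below 0.00.

0.00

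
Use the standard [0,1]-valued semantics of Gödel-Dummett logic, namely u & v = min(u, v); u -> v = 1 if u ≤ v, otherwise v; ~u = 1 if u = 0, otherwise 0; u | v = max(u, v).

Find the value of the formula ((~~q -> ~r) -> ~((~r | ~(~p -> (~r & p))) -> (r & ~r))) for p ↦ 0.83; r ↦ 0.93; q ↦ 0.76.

1.00

~q: Gödel ¬ of 0.76 = 0 (operand ≠ 0)
~~q: Gödel ¬ of 0 = 1 (operand is 0)
~r: Gödel ¬ of 0.93 = 0 (operand ≠ 0)
(~~q -> ~r): 1 > 0, so result = 0
~r: Gödel ¬ of 0.93 = 0 (operand ≠ 0)
~p: Gödel ¬ of 0.83 = 0 (operand ≠ 0)
~r: Gödel ¬ of 0.93 = 0 (operand ≠ 0)
(~r & p) = min(0, 0.83) = 0
(~p -> (~r & p)): 0 ≤ 0, so result = 1
~(~p -> (~r & p)): Gödel ¬ of 1 = 0 (operand ≠ 0)
(~r | ~(~p -> (~r & p))) = max(0, 0) = 0
~r: Gödel ¬ of 0.93 = 0 (operand ≠ 0)
(r & ~r) = min(0.93, 0) = 0
((~r | ~(~p -> (~r & p))) -> (r & ~r)): 0 ≤ 0, so result = 1
~((~r | ~(~p -> (~r & p))) -> (r & ~r)): Gödel ¬ of 1 = 0 (operand ≠ 0)
((~~q -> ~r) -> ~((~r | ~(~p -> (~r & p))) -> (r & ~r))): 0 ≤ 0, so result = 1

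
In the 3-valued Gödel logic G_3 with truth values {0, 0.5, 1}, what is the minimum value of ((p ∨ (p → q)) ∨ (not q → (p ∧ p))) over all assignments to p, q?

0.50

The minimum is attained at p = 0.5, q = 0:
  (p → q): 0.5 > 0, so result = 0
  (p ∨ (p → q)) = max(0.5, 0) = 0.5
  not q: Gödel ¬ of 0 = 1 (operand is 0)
  (p ∧ p) = min(0.5, 0.5) = 0.5
  (not q → (p ∧ p)): 1 > 0.5, so result = 0.5
  ((p ∨ (p → q)) ∨ (not q → (p ∧ p))) = max(0.5, 0.5) = 0.5
Checking all 9 assignments confirms none give a value below 0.50.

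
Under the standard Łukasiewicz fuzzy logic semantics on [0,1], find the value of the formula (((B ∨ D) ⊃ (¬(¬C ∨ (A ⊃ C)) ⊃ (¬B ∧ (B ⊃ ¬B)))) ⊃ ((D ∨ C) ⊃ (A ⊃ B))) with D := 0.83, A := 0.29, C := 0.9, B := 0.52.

1.00

(B ∨ D) = max(0.52, 0.83) = 0.83
¬C: Łukasiewicz ¬ gives 1 − 0.9 = 0.1
(A ⊃ C): min(1, 1 − 0.29 + 0.9) = 1
(¬C ∨ (A ⊃ C)) = max(0.1, 1) = 1
¬(¬C ∨ (A ⊃ C)): Łukasiewicz ¬ gives 1 − 1 = 0
¬B: Łukasiewicz ¬ gives 1 − 0.52 = 0.48
¬B: Łukasiewicz ¬ gives 1 − 0.52 = 0.48
(B ⊃ ¬B): min(1, 1 − 0.52 + 0.48) = 0.96
(¬B ∧ (B ⊃ ¬B)) = min(0.48, 0.96) = 0.48
(¬(¬C ∨ (A ⊃ C)) ⊃ (¬B ∧ (B ⊃ ¬B))): min(1, 1 − 0 + 0.48) = 1
((B ∨ D) ⊃ (¬(¬C ∨ (A ⊃ C)) ⊃ (¬B ∧ (B ⊃ ¬B)))): min(1, 1 − 0.83 + 1) = 1
(D ∨ C) = max(0.83, 0.9) = 0.9
(A ⊃ B): min(1, 1 − 0.29 + 0.52) = 1
((D ∨ C) ⊃ (A ⊃ B)): min(1, 1 − 0.9 + 1) = 1
(((B ∨ D) ⊃ (¬(¬C ∨ (A ⊃ C)) ⊃ (¬B ∧ (B ⊃ ¬B)))) ⊃ ((D ∨ C) ⊃ (A ⊃ B))): min(1, 1 − 1 + 1) = 1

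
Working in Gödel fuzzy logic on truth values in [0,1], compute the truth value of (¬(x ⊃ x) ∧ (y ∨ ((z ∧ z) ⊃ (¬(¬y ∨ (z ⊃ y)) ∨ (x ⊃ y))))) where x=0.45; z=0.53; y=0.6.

(x ⊃ x): 0.45 ≤ 0.45, so result = 1
¬(x ⊃ x): Gödel ¬ of 1 = 0 (operand ≠ 0)
(z ∧ z) = min(0.53, 0.53) = 0.53
¬y: Gödel ¬ of 0.6 = 0 (operand ≠ 0)
(z ⊃ y): 0.53 ≤ 0.6, so result = 1
(¬y ∨ (z ⊃ y)) = max(0, 1) = 1
¬(¬y ∨ (z ⊃ y)): Gödel ¬ of 1 = 0 (operand ≠ 0)
(x ⊃ y): 0.45 ≤ 0.6, so result = 1
(¬(¬y ∨ (z ⊃ y)) ∨ (x ⊃ y)) = max(0, 1) = 1
((z ∧ z) ⊃ (¬(¬y ∨ (z ⊃ y)) ∨ (x ⊃ y))): 0.53 ≤ 1, so result = 1
(y ∨ ((z ∧ z) ⊃ (¬(¬y ∨ (z ⊃ y)) ∨ (x ⊃ y)))) = max(0.6, 1) = 1
(¬(x ⊃ x) ∧ (y ∨ ((z ∧ z) ⊃ (¬(¬y ∨ (z ⊃ y)) ∨ (x ⊃ y))))) = min(0, 1) = 0

0.00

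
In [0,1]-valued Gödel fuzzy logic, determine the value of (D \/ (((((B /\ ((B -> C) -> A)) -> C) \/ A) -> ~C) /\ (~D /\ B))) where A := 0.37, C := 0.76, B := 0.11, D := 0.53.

(B -> C): 0.11 ≤ 0.76, so result = 1
((B -> C) -> A): 1 > 0.37, so result = 0.37
(B /\ ((B -> C) -> A)) = min(0.11, 0.37) = 0.11
((B /\ ((B -> C) -> A)) -> C): 0.11 ≤ 0.76, so result = 1
(((B /\ ((B -> C) -> A)) -> C) \/ A) = max(1, 0.37) = 1
~C: Gödel ¬ of 0.76 = 0 (operand ≠ 0)
((((B /\ ((B -> C) -> A)) -> C) \/ A) -> ~C): 1 > 0, so result = 0
~D: Gödel ¬ of 0.53 = 0 (operand ≠ 0)
(~D /\ B) = min(0, 0.11) = 0
(((((B /\ ((B -> C) -> A)) -> C) \/ A) -> ~C) /\ (~D /\ B)) = min(0, 0) = 0
(D \/ (((((B /\ ((B -> C) -> A)) -> C) \/ A) -> ~C) /\ (~D /\ B))) = max(0.53, 0) = 0.53

0.53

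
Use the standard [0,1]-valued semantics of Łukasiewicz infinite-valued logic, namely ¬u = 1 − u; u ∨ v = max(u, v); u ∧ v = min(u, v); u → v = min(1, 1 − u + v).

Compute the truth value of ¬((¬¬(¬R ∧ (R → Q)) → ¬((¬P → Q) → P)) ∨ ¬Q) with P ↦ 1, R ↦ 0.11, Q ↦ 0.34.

¬R: Łukasiewicz ¬ gives 1 − 0.11 = 0.89
(R → Q): min(1, 1 − 0.11 + 0.34) = 1
(¬R ∧ (R → Q)) = min(0.89, 1) = 0.89
¬(¬R ∧ (R → Q)): Łukasiewicz ¬ gives 1 − 0.89 = 0.11
¬¬(¬R ∧ (R → Q)): Łukasiewicz ¬ gives 1 − 0.11 = 0.89
¬P: Łukasiewicz ¬ gives 1 − 1 = 0
(¬P → Q): min(1, 1 − 0 + 0.34) = 1
((¬P → Q) → P): min(1, 1 − 1 + 1) = 1
¬((¬P → Q) → P): Łukasiewicz ¬ gives 1 − 1 = 0
(¬¬(¬R ∧ (R → Q)) → ¬((¬P → Q) → P)): min(1, 1 − 0.89 + 0) = 0.11
¬Q: Łukasiewicz ¬ gives 1 − 0.34 = 0.66
((¬¬(¬R ∧ (R → Q)) → ¬((¬P → Q) → P)) ∨ ¬Q) = max(0.11, 0.66) = 0.66
¬((¬¬(¬R ∧ (R → Q)) → ¬((¬P → Q) → P)) ∨ ¬Q): Łukasiewicz ¬ gives 1 − 0.66 = 0.34

0.34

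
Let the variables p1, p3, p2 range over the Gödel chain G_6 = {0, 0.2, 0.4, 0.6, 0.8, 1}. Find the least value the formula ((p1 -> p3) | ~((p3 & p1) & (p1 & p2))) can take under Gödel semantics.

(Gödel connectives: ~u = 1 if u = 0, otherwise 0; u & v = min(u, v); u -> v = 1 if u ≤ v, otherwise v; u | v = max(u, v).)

The minimum is attained at p1 = 0.4, p3 = 0.2, p2 = 0.2:
  (p1 -> p3): 0.4 > 0.2, so result = 0.2
  (p3 & p1) = min(0.2, 0.4) = 0.2
  (p1 & p2) = min(0.4, 0.2) = 0.2
  ((p3 & p1) & (p1 & p2)) = min(0.2, 0.2) = 0.2
  ~((p3 & p1) & (p1 & p2)): Gödel ¬ of 0.2 = 0 (operand ≠ 0)
  ((p1 -> p3) | ~((p3 & p1) & (p1 & p2))) = max(0.2, 0) = 0.2
Checking all 216 assignments confirms none give a value below 0.20.

0.20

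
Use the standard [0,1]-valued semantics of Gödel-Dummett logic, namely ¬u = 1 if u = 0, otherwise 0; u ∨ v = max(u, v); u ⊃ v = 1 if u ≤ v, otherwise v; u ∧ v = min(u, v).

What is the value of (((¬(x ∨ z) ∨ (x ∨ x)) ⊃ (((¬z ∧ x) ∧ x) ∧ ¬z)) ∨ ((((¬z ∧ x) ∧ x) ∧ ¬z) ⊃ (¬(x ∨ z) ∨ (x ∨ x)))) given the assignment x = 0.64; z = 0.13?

1.00

(x ∨ z) = max(0.64, 0.13) = 0.64
¬(x ∨ z): Gödel ¬ of 0.64 = 0 (operand ≠ 0)
(x ∨ x) = max(0.64, 0.64) = 0.64
(¬(x ∨ z) ∨ (x ∨ x)) = max(0, 0.64) = 0.64
¬z: Gödel ¬ of 0.13 = 0 (operand ≠ 0)
(¬z ∧ x) = min(0, 0.64) = 0
((¬z ∧ x) ∧ x) = min(0, 0.64) = 0
¬z: Gödel ¬ of 0.13 = 0 (operand ≠ 0)
(((¬z ∧ x) ∧ x) ∧ ¬z) = min(0, 0) = 0
((¬(x ∨ z) ∨ (x ∨ x)) ⊃ (((¬z ∧ x) ∧ x) ∧ ¬z)): 0.64 > 0, so result = 0
¬z: Gödel ¬ of 0.13 = 0 (operand ≠ 0)
(¬z ∧ x) = min(0, 0.64) = 0
((¬z ∧ x) ∧ x) = min(0, 0.64) = 0
¬z: Gödel ¬ of 0.13 = 0 (operand ≠ 0)
(((¬z ∧ x) ∧ x) ∧ ¬z) = min(0, 0) = 0
(x ∨ z) = max(0.64, 0.13) = 0.64
¬(x ∨ z): Gödel ¬ of 0.64 = 0 (operand ≠ 0)
(x ∨ x) = max(0.64, 0.64) = 0.64
(¬(x ∨ z) ∨ (x ∨ x)) = max(0, 0.64) = 0.64
((((¬z ∧ x) ∧ x) ∧ ¬z) ⊃ (¬(x ∨ z) ∨ (x ∨ x))): 0 ≤ 0.64, so result = 1
(((¬(x ∨ z) ∨ (x ∨ x)) ⊃ (((¬z ∧ x) ∧ x) ∧ ¬z)) ∨ ((((¬z ∧ x) ∧ x) ∧ ¬z) ⊃ (¬(x ∨ z) ∨ (x ∨ x)))) = max(0, 1) = 1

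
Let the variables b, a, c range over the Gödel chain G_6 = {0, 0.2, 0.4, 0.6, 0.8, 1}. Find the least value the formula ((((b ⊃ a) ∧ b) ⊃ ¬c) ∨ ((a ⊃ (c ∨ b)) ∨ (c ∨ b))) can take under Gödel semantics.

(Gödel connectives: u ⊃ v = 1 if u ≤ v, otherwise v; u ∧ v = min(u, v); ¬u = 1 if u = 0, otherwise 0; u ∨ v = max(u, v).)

The minimum is attained at b = 0.2, a = 0.4, c = 0.2:
  (b ⊃ a): 0.2 ≤ 0.4, so result = 1
  ((b ⊃ a) ∧ b) = min(1, 0.2) = 0.2
  ¬c: Gödel ¬ of 0.2 = 0 (operand ≠ 0)
  (((b ⊃ a) ∧ b) ⊃ ¬c): 0.2 > 0, so result = 0
  (c ∨ b) = max(0.2, 0.2) = 0.2
  (a ⊃ (c ∨ b)): 0.4 > 0.2, so result = 0.2
  (c ∨ b) = max(0.2, 0.2) = 0.2
  ((a ⊃ (c ∨ b)) ∨ (c ∨ b)) = max(0.2, 0.2) = 0.2
  ((((b ⊃ a) ∧ b) ⊃ ¬c) ∨ ((a ⊃ (c ∨ b)) ∨ (c ∨ b))) = max(0, 0.2) = 0.2
Checking all 216 assignments confirms none give a value below 0.20.

0.20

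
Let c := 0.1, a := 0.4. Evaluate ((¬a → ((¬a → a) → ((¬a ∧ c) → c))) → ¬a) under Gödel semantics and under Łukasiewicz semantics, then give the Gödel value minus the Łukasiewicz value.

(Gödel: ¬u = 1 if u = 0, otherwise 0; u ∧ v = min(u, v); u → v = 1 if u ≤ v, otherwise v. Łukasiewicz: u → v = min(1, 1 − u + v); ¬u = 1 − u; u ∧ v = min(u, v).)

Gödel evaluation:
  ¬a: Gödel ¬ of 0.4 = 0 (operand ≠ 0)
  ¬a: Gödel ¬ of 0.4 = 0 (operand ≠ 0)
  (¬a → a): 0 ≤ 0.4, so result = 1
  ¬a: Gödel ¬ of 0.4 = 0 (operand ≠ 0)
  (¬a ∧ c) = min(0, 0.1) = 0
  ((¬a ∧ c) → c): 0 ≤ 0.1, so result = 1
  ((¬a → a) → ((¬a ∧ c) → c)): 1 ≤ 1, so result = 1
  (¬a → ((¬a → a) → ((¬a ∧ c) → c))): 0 ≤ 1, so result = 1
  ¬a: Gödel ¬ of 0.4 = 0 (operand ≠ 0)
  ((¬a → ((¬a → a) → ((¬a ∧ c) → c))) → ¬a): 1 > 0, so result = 0
  Gödel value = 0
Łukasiewicz evaluation:
  ¬a: Łukasiewicz ¬ gives 1 − 0.4 = 0.6
  ¬a: Łukasiewicz ¬ gives 1 − 0.4 = 0.6
  (¬a → a): min(1, 1 − 0.6 + 0.4) = 0.8
  ¬a: Łukasiewicz ¬ gives 1 − 0.4 = 0.6
  (¬a ∧ c) = min(0.6, 0.1) = 0.1
  ((¬a ∧ c) → c): min(1, 1 − 0.1 + 0.1) = 1
  ((¬a → a) → ((¬a ∧ c) → c)): min(1, 1 − 0.8 + 1) = 1
  (¬a → ((¬a → a) → ((¬a ∧ c) → c))): min(1, 1 − 0.6 + 1) = 1
  ¬a: Łukasiewicz ¬ gives 1 − 0.4 = 0.6
  ((¬a → ((¬a → a) → ((¬a ∧ c) → c))) → ¬a): min(1, 1 − 1 + 0.6) = 0.6
  Łukasiewicz value = 0.6
Difference: 0 − 0.6 = -0.60

-0.60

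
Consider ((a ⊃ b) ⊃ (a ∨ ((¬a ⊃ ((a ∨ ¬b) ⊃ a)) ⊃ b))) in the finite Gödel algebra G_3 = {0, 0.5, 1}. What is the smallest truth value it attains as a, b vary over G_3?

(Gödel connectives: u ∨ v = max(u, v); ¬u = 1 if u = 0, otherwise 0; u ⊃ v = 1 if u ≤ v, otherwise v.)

The minimum is attained at a = 0, b = 0.5:
  (a ⊃ b): 0 ≤ 0.5, so result = 1
  ¬a: Gödel ¬ of 0 = 1 (operand is 0)
  ¬b: Gödel ¬ of 0.5 = 0 (operand ≠ 0)
  (a ∨ ¬b) = max(0, 0) = 0
  ((a ∨ ¬b) ⊃ a): 0 ≤ 0, so result = 1
  (¬a ⊃ ((a ∨ ¬b) ⊃ a)): 1 ≤ 1, so result = 1
  ((¬a ⊃ ((a ∨ ¬b) ⊃ a)) ⊃ b): 1 > 0.5, so result = 0.5
  (a ∨ ((¬a ⊃ ((a ∨ ¬b) ⊃ a)) ⊃ b)) = max(0, 0.5) = 0.5
  ((a ⊃ b) ⊃ (a ∨ ((¬a ⊃ ((a ∨ ¬b) ⊃ a)) ⊃ b))): 1 > 0.5, so result = 0.5
Checking all 9 assignments confirms none give a value below 0.50.

0.50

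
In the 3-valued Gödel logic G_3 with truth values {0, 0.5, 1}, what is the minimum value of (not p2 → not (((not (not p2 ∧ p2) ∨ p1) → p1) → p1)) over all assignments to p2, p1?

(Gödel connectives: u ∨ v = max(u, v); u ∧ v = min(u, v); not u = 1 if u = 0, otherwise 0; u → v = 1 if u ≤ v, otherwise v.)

0.00

The minimum is attained at p2 = 0, p1 = 0:
  not p2: Gödel ¬ of 0 = 1 (operand is 0)
  not p2: Gödel ¬ of 0 = 1 (operand is 0)
  (not p2 ∧ p2) = min(1, 0) = 0
  not (not p2 ∧ p2): Gödel ¬ of 0 = 1 (operand is 0)
  (not (not p2 ∧ p2) ∨ p1) = max(1, 0) = 1
  ((not (not p2 ∧ p2) ∨ p1) → p1): 1 > 0, so result = 0
  (((not (not p2 ∧ p2) ∨ p1) → p1) → p1): 0 ≤ 0, so result = 1
  not (((not (not p2 ∧ p2) ∨ p1) → p1) → p1): Gödel ¬ of 1 = 0 (operand ≠ 0)
  (not p2 → not (((not (not p2 ∧ p2) ∨ p1) → p1) → p1)): 1 > 0, so result = 0
Checking all 9 assignments confirms none give a value below 0.00.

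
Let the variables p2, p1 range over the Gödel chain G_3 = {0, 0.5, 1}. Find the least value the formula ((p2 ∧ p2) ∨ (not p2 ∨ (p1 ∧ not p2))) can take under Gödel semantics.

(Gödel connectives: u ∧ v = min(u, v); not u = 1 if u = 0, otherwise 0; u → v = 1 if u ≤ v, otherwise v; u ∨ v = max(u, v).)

0.50

The minimum is attained at p2 = 0.5, p1 = 0:
  (p2 ∧ p2) = min(0.5, 0.5) = 0.5
  not p2: Gödel ¬ of 0.5 = 0 (operand ≠ 0)
  not p2: Gödel ¬ of 0.5 = 0 (operand ≠ 0)
  (p1 ∧ not p2) = min(0, 0) = 0
  (not p2 ∨ (p1 ∧ not p2)) = max(0, 0) = 0
  ((p2 ∧ p2) ∨ (not p2 ∨ (p1 ∧ not p2))) = max(0.5, 0) = 0.5
Checking all 9 assignments confirms none give a value below 0.50.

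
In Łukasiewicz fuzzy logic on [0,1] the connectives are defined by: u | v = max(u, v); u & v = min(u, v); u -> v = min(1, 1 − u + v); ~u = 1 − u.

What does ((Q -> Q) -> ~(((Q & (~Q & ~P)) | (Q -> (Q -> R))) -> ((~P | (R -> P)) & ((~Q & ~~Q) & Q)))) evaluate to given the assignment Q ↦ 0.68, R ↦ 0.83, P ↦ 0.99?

0.68

(Q -> Q): min(1, 1 − 0.68 + 0.68) = 1
~Q: Łukasiewicz ¬ gives 1 − 0.68 = 0.32
~P: Łukasiewicz ¬ gives 1 − 0.99 = 0.01
(~Q & ~P) = min(0.32, 0.01) = 0.01
(Q & (~Q & ~P)) = min(0.68, 0.01) = 0.01
(Q -> R): min(1, 1 − 0.68 + 0.83) = 1
(Q -> (Q -> R)): min(1, 1 − 0.68 + 1) = 1
((Q & (~Q & ~P)) | (Q -> (Q -> R))) = max(0.01, 1) = 1
~P: Łukasiewicz ¬ gives 1 − 0.99 = 0.01
(R -> P): min(1, 1 − 0.83 + 0.99) = 1
(~P | (R -> P)) = max(0.01, 1) = 1
~Q: Łukasiewicz ¬ gives 1 − 0.68 = 0.32
~Q: Łukasiewicz ¬ gives 1 − 0.68 = 0.32
~~Q: Łukasiewicz ¬ gives 1 − 0.32 = 0.68
(~Q & ~~Q) = min(0.32, 0.68) = 0.32
((~Q & ~~Q) & Q) = min(0.32, 0.68) = 0.32
((~P | (R -> P)) & ((~Q & ~~Q) & Q)) = min(1, 0.32) = 0.32
(((Q & (~Q & ~P)) | (Q -> (Q -> R))) -> ((~P | (R -> P)) & ((~Q & ~~Q) & Q))): min(1, 1 − 1 + 0.32) = 0.32
~(((Q & (~Q & ~P)) | (Q -> (Q -> R))) -> ((~P | (R -> P)) & ((~Q & ~~Q) & Q))): Łukasiewicz ¬ gives 1 − 0.32 = 0.68
((Q -> Q) -> ~(((Q & (~Q & ~P)) | (Q -> (Q -> R))) -> ((~P | (R -> P)) & ((~Q & ~~Q) & Q)))): min(1, 1 − 1 + 0.68) = 0.68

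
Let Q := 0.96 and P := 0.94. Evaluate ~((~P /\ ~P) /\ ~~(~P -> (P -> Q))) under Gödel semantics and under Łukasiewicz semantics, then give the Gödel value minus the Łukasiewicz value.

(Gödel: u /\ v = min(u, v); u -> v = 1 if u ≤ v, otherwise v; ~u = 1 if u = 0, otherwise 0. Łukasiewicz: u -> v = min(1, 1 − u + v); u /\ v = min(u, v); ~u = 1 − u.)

Gödel evaluation:
  ~P: Gödel ¬ of 0.94 = 0 (operand ≠ 0)
  ~P: Gödel ¬ of 0.94 = 0 (operand ≠ 0)
  (~P /\ ~P) = min(0, 0) = 0
  ~P: Gödel ¬ of 0.94 = 0 (operand ≠ 0)
  (P -> Q): 0.94 ≤ 0.96, so result = 1
  (~P -> (P -> Q)): 0 ≤ 1, so result = 1
  ~(~P -> (P -> Q)): Gödel ¬ of 1 = 0 (operand ≠ 0)
  ~~(~P -> (P -> Q)): Gödel ¬ of 0 = 1 (operand is 0)
  ((~P /\ ~P) /\ ~~(~P -> (P -> Q))) = min(0, 1) = 0
  ~((~P /\ ~P) /\ ~~(~P -> (P -> Q))): Gödel ¬ of 0 = 1 (operand is 0)
  Gödel value = 1
Łukasiewicz evaluation:
  ~P: Łukasiewicz ¬ gives 1 − 0.94 = 0.06
  ~P: Łukasiewicz ¬ gives 1 − 0.94 = 0.06
  (~P /\ ~P) = min(0.06, 0.06) = 0.06
  ~P: Łukasiewicz ¬ gives 1 − 0.94 = 0.06
  (P -> Q): min(1, 1 − 0.94 + 0.96) = 1
  (~P -> (P -> Q)): min(1, 1 − 0.06 + 1) = 1
  ~(~P -> (P -> Q)): Łukasiewicz ¬ gives 1 − 1 = 0
  ~~(~P -> (P -> Q)): Łukasiewicz ¬ gives 1 − 0 = 1
  ((~P /\ ~P) /\ ~~(~P -> (P -> Q))) = min(0.06, 1) = 0.06
  ~((~P /\ ~P) /\ ~~(~P -> (P -> Q))): Łukasiewicz ¬ gives 1 − 0.06 = 0.94
  Łukasiewicz value = 0.94
Difference: 1 − 0.94 = 0.06

0.06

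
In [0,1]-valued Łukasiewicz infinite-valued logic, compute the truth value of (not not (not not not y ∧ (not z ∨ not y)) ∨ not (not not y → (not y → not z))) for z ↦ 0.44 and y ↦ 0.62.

0.38

not y: Łukasiewicz ¬ gives 1 − 0.62 = 0.38
not not y: Łukasiewicz ¬ gives 1 − 0.38 = 0.62
not not not y: Łukasiewicz ¬ gives 1 − 0.62 = 0.38
not z: Łukasiewicz ¬ gives 1 − 0.44 = 0.56
not y: Łukasiewicz ¬ gives 1 − 0.62 = 0.38
(not z ∨ not y) = max(0.56, 0.38) = 0.56
(not not not y ∧ (not z ∨ not y)) = min(0.38, 0.56) = 0.38
not (not not not y ∧ (not z ∨ not y)): Łukasiewicz ¬ gives 1 − 0.38 = 0.62
not not (not not not y ∧ (not z ∨ not y)): Łukasiewicz ¬ gives 1 − 0.62 = 0.38
not y: Łukasiewicz ¬ gives 1 − 0.62 = 0.38
not not y: Łukasiewicz ¬ gives 1 − 0.38 = 0.62
not y: Łukasiewicz ¬ gives 1 − 0.62 = 0.38
not z: Łukasiewicz ¬ gives 1 − 0.44 = 0.56
(not y → not z): min(1, 1 − 0.38 + 0.56) = 1
(not not y → (not y → not z)): min(1, 1 − 0.62 + 1) = 1
not (not not y → (not y → not z)): Łukasiewicz ¬ gives 1 − 1 = 0
(not not (not not not y ∧ (not z ∨ not y)) ∨ not (not not y → (not y → not z))) = max(0.38, 0) = 0.38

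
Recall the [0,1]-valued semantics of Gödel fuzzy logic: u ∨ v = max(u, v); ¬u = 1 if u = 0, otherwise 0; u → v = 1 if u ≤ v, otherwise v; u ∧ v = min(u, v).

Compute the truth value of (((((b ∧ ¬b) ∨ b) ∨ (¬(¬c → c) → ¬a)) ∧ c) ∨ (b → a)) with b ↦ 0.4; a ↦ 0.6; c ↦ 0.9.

1.00

¬b: Gödel ¬ of 0.4 = 0 (operand ≠ 0)
(b ∧ ¬b) = min(0.4, 0) = 0
((b ∧ ¬b) ∨ b) = max(0, 0.4) = 0.4
¬c: Gödel ¬ of 0.9 = 0 (operand ≠ 0)
(¬c → c): 0 ≤ 0.9, so result = 1
¬(¬c → c): Gödel ¬ of 1 = 0 (operand ≠ 0)
¬a: Gödel ¬ of 0.6 = 0 (operand ≠ 0)
(¬(¬c → c) → ¬a): 0 ≤ 0, so result = 1
(((b ∧ ¬b) ∨ b) ∨ (¬(¬c → c) → ¬a)) = max(0.4, 1) = 1
((((b ∧ ¬b) ∨ b) ∨ (¬(¬c → c) → ¬a)) ∧ c) = min(1, 0.9) = 0.9
(b → a): 0.4 ≤ 0.6, so result = 1
(((((b ∧ ¬b) ∨ b) ∨ (¬(¬c → c) → ¬a)) ∧ c) ∨ (b → a)) = max(0.9, 1) = 1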